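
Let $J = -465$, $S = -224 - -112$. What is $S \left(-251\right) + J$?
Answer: $27647$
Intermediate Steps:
$S = -112$ ($S = -224 + 112 = -112$)
$S \left(-251\right) + J = \left(-112\right) \left(-251\right) - 465 = 28112 - 465 = 27647$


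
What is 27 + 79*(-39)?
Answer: -3054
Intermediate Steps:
27 + 79*(-39) = 27 - 3081 = -3054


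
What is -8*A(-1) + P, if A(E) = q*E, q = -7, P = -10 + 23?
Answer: -43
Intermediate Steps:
P = 13
A(E) = -7*E
-8*A(-1) + P = -(-56)*(-1) + 13 = -8*7 + 13 = -56 + 13 = -43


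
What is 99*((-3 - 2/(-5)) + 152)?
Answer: 73953/5 ≈ 14791.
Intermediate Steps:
99*((-3 - 2/(-5)) + 152) = 99*((-3 - ⅕*(-2)) + 152) = 99*((-3 + ⅖) + 152) = 99*(-13/5 + 152) = 99*(747/5) = 73953/5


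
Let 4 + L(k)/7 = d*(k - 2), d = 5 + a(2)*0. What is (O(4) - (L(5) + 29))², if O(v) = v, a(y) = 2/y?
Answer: 10404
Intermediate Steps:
d = 5 (d = 5 + (2/2)*0 = 5 + (2*(½))*0 = 5 + 1*0 = 5 + 0 = 5)
L(k) = -98 + 35*k (L(k) = -28 + 7*(5*(k - 2)) = -28 + 7*(5*(-2 + k)) = -28 + 7*(-10 + 5*k) = -28 + (-70 + 35*k) = -98 + 35*k)
(O(4) - (L(5) + 29))² = (4 - ((-98 + 35*5) + 29))² = (4 - ((-98 + 175) + 29))² = (4 - (77 + 29))² = (4 - 1*106)² = (4 - 106)² = (-102)² = 10404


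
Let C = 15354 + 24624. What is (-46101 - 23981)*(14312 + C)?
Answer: -3804751780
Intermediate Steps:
C = 39978
(-46101 - 23981)*(14312 + C) = (-46101 - 23981)*(14312 + 39978) = -70082*54290 = -3804751780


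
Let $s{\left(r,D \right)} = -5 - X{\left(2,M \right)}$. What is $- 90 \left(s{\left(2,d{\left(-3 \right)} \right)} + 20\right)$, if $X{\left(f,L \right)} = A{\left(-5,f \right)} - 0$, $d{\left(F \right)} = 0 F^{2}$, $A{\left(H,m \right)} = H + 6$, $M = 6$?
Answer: $-1260$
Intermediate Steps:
$A{\left(H,m \right)} = 6 + H$
$d{\left(F \right)} = 0$
$X{\left(f,L \right)} = 1$ ($X{\left(f,L \right)} = \left(6 - 5\right) - 0 = 1 + 0 = 1$)
$s{\left(r,D \right)} = -6$ ($s{\left(r,D \right)} = -5 - 1 = -6$)
$- 90 \left(s{\left(2,d{\left(-3 \right)} \right)} + 20\right) = - 90 \left(-6 + 20\right) = \left(-90\right) 14 = -1260$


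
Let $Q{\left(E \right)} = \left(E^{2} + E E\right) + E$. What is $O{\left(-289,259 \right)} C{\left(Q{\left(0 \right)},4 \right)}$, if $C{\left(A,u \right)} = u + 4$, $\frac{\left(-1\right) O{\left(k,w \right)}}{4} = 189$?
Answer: $-6048$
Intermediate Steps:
$O{\left(k,w \right)} = -756$ ($O{\left(k,w \right)} = \left(-4\right) 189 = -756$)
$Q{\left(E \right)} = E + 2 E^{2}$ ($Q{\left(E \right)} = \left(E^{2} + E^{2}\right) + E = 2 E^{2} + E = E + 2 E^{2}$)
$C{\left(A,u \right)} = 4 + u$
$O{\left(-289,259 \right)} C{\left(Q{\left(0 \right)},4 \right)} = - 756 \left(4 + 4\right) = \left(-756\right) 8 = -6048$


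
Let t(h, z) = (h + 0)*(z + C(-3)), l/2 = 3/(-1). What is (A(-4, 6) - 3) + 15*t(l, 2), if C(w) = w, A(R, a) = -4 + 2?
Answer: 85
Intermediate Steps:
A(R, a) = -2
l = -6 (l = 2*(3/(-1)) = 2*(3*(-1)) = 2*(-3) = -6)
t(h, z) = h*(-3 + z) (t(h, z) = (h + 0)*(z - 3) = h*(-3 + z))
(A(-4, 6) - 3) + 15*t(l, 2) = (-2 - 3) + 15*(-6*(-3 + 2)) = -5 + 15*(-6*(-1)) = -5 + 15*6 = -5 + 90 = 85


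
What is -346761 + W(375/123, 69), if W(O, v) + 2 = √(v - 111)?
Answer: -346763 + I*√42 ≈ -3.4676e+5 + 6.4807*I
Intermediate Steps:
W(O, v) = -2 + √(-111 + v) (W(O, v) = -2 + √(v - 111) = -2 + √(-111 + v))
-346761 + W(375/123, 69) = -346761 + (-2 + √(-111 + 69)) = -346761 + (-2 + √(-42)) = -346761 + (-2 + I*√42) = -346763 + I*√42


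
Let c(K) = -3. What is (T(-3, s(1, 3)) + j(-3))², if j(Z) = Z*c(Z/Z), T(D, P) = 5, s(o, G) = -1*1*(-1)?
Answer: 196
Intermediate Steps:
s(o, G) = 1 (s(o, G) = -1*(-1) = 1)
j(Z) = -3*Z (j(Z) = Z*(-3) = -3*Z)
(T(-3, s(1, 3)) + j(-3))² = (5 - 3*(-3))² = (5 + 9)² = 14² = 196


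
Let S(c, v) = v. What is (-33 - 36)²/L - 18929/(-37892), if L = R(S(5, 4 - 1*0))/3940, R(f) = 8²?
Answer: 44424514421/151568 ≈ 2.9310e+5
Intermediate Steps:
R(f) = 64
L = 16/985 (L = 64/3940 = 64*(1/3940) = 16/985 ≈ 0.016244)
(-33 - 36)²/L - 18929/(-37892) = (-33 - 36)²/(16/985) - 18929/(-37892) = (-69)²*(985/16) - 18929*(-1/37892) = 4761*(985/16) + 18929/37892 = 4689585/16 + 18929/37892 = 44424514421/151568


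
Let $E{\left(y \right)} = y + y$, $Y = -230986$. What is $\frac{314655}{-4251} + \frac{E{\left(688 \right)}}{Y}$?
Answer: $- \frac{12114458201}{163653581} \approx -74.025$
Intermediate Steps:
$E{\left(y \right)} = 2 y$
$\frac{314655}{-4251} + \frac{E{\left(688 \right)}}{Y} = \frac{314655}{-4251} + \frac{2 \cdot 688}{-230986} = 314655 \left(- \frac{1}{4251}\right) + 1376 \left(- \frac{1}{230986}\right) = - \frac{104885}{1417} - \frac{688}{115493} = - \frac{12114458201}{163653581}$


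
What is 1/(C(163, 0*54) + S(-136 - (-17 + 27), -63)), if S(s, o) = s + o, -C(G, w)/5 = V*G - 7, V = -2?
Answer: 1/1456 ≈ 0.00068681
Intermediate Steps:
C(G, w) = 35 + 10*G (C(G, w) = -5*(-2*G - 7) = -5*(-7 - 2*G) = 35 + 10*G)
S(s, o) = o + s
1/(C(163, 0*54) + S(-136 - (-17 + 27), -63)) = 1/((35 + 10*163) + (-63 + (-136 - (-17 + 27)))) = 1/((35 + 1630) + (-63 + (-136 - 1*10))) = 1/(1665 + (-63 + (-136 - 10))) = 1/(1665 + (-63 - 146)) = 1/(1665 - 209) = 1/1456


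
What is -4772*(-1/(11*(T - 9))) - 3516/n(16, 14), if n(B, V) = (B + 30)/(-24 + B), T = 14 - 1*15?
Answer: 718642/1265 ≈ 568.10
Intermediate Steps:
T = -1 (T = 14 - 15 = -1)
n(B, V) = (30 + B)/(-24 + B)
-4772*(-1/(11*(T - 9))) - 3516/n(16, 14) = -4772*(-1/(11*(-1 - 9))) - 3516*(-24 + 16)/(30 + 16) = -4772/((-11*(-10))) - 3516/(46/(-8)) = -4772/110 - 3516/((-⅛*46)) = -4772*1/110 - 3516/(-23/4) = -2386/55 - 3516*(-4/23) = -2386/55 + 14064/23 = 718642/1265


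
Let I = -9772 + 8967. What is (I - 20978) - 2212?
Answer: -23995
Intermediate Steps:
I = -805
(I - 20978) - 2212 = (-805 - 20978) - 2212 = -21783 - 2212 = -23995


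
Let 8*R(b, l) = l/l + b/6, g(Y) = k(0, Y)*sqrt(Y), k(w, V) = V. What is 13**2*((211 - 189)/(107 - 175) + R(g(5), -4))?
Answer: -4563/136 + 845*sqrt(5)/48 ≈ 5.8126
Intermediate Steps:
g(Y) = Y**(3/2) (g(Y) = Y*sqrt(Y) = Y**(3/2))
R(b, l) = 1/8 + b/48 (R(b, l) = (l/l + b/6)/8 = (1 + b*(1/6))/8 = (1 + b/6)/8 = 1/8 + b/48)
13**2*((211 - 189)/(107 - 175) + R(g(5), -4)) = 13**2*((211 - 189)/(107 - 175) + (1/8 + 5**(3/2)/48)) = 169*(22/(-68) + (1/8 + (5*sqrt(5))/48)) = 169*(22*(-1/68) + (1/8 + 5*sqrt(5)/48)) = 169*(-11/34 + (1/8 + 5*sqrt(5)/48)) = 169*(-27/136 + 5*sqrt(5)/48) = -4563/136 + 845*sqrt(5)/48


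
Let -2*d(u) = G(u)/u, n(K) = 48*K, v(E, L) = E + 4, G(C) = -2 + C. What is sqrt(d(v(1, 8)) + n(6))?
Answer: sqrt(28770)/10 ≈ 16.962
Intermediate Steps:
v(E, L) = 4 + E
d(u) = -(-2 + u)/(2*u)
sqrt(d(v(1, 8)) + n(6)) = sqrt((2 - (4 + 1))/(2*(4 + 1)) + 48*6) = sqrt((1/2)*(2 - 1*5)/5 + 288) = sqrt((1/2)*(1/5)*(2 - 5) + 288) = sqrt((1/2)*(1/5)*(-3) + 288) = sqrt(-3/10 + 288) = sqrt(2877/10) = sqrt(28770)/10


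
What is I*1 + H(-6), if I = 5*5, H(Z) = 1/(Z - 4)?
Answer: 249/10 ≈ 24.900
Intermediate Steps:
H(Z) = 1/(-4 + Z)
I = 25
I*1 + H(-6) = 25*1 + 1/(-4 - 6) = 25 + 1/(-10) = 25 - ⅒ = 249/10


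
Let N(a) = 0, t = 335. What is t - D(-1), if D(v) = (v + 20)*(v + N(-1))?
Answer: 354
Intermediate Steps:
D(v) = v*(20 + v) (D(v) = (v + 20)*(v + 0) = (20 + v)*v = v*(20 + v))
t - D(-1) = 335 - (-1)*(20 - 1) = 335 - (-1)*19 = 335 - 1*(-19) = 335 + 19 = 354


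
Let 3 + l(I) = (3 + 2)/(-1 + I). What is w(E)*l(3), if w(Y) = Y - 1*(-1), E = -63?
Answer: 31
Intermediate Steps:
l(I) = -3 + 5/(-1 + I) (l(I) = -3 + (3 + 2)/(-1 + I) = -3 + 5/(-1 + I))
w(Y) = 1 + Y (w(Y) = Y + 1 = 1 + Y)
w(E)*l(3) = (1 - 63)*((8 - 3*3)/(-1 + 3)) = -62*(8 - 9)/2 = -31*(-1) = -62*(-1/2) = 31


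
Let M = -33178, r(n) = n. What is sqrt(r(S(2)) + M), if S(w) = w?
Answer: 2*I*sqrt(8294) ≈ 182.14*I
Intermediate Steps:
sqrt(r(S(2)) + M) = sqrt(2 - 33178) = sqrt(-33176) = 2*I*sqrt(8294)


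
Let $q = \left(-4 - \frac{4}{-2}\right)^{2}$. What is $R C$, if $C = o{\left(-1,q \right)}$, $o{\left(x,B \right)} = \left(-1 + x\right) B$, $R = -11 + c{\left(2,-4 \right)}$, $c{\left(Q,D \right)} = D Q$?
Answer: $152$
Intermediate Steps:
$q = 4$ ($q = \left(-4 - -2\right)^{2} = \left(-4 + 2\right)^{2} = \left(-2\right)^{2} = 4$)
$R = -19$ ($R = -11 - 8 = -19$)
$o{\left(x,B \right)} = B \left(-1 + x\right)$
$C = -8$ ($C = 4 \left(-1 - 1\right) = 4 \left(-2\right) = -8$)
$R C = \left(-19\right) \left(-8\right) = 152$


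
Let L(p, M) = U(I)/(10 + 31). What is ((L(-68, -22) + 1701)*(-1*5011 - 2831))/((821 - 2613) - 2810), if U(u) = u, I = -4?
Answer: 91146259/31447 ≈ 2898.4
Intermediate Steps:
L(p, M) = -4/41 (L(p, M) = -4/(10 + 31) = -4/41)
((L(-68, -22) + 1701)*(-1*5011 - 2831))/((821 - 2613) - 2810) = ((-4/41 + 1701)*(-1*5011 - 2831))/((821 - 2613) - 2810) = (69737*(-5011 - 2831)/41)/(-1792 - 2810) = ((69737/41)*(-7842))/(-4602) = -546877554/41*(-1/4602) = 91146259/31447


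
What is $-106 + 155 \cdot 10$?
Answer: $1444$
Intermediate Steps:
$-106 + 155 \cdot 10 = -106 + 1550 = 1444$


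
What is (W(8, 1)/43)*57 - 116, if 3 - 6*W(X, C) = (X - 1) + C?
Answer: -10071/86 ≈ -117.10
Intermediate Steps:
W(X, C) = ⅔ - C/6 - X/6 (W(X, C) = ½ - ((X - 1) + C)/6 = ½ - ((-1 + X) + C)/6 = ½ - (-1 + C + X)/6 = ½ + (⅙ - C/6 - X/6) = ⅔ - C/6 - X/6)
(W(8, 1)/43)*57 - 116 = ((⅔ - ⅙*1 - ⅙*8)/43)*57 - 116 = ((⅔ - ⅙ - 4/3)*(1/43))*57 - 116 = -⅚*1/43*57 - 116 = -5/258*57 - 116 = -95/86 - 116 = -10071/86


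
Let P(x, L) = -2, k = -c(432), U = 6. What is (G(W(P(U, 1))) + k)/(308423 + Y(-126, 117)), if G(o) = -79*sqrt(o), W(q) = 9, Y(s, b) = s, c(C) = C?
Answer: -669/308297 ≈ -0.0021700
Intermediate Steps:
k = -432 (k = -1*432 = -432)
(G(W(P(U, 1))) + k)/(308423 + Y(-126, 117)) = (-79*sqrt(9) - 432)/(308423 - 126) = (-79*3 - 432)/308297 = (-237 - 432)*(1/308297) = -669*1/308297 = -669/308297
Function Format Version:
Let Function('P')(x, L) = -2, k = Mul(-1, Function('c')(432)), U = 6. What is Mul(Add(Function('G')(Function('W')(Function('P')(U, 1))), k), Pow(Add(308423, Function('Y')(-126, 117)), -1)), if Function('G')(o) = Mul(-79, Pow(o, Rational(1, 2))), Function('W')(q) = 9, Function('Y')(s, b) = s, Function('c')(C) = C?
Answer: Rational(-669, 308297) ≈ -0.0021700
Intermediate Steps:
k = -432 (k = Mul(-1, 432) = -432)
Mul(Add(Function('G')(Function('W')(Function('P')(U, 1))), k), Pow(Add(308423, Function('Y')(-126, 117)), -1)) = Mul(Add(Mul(-79, Pow(9, Rational(1, 2))), -432), Pow(Add(308423, -126), -1)) = Mul(Add(Mul(-79, 3), -432), Pow(308297, -1)) = Mul(Add(-237, -432), Rational(1, 308297)) = Mul(-669, Rational(1, 308297)) = Rational(-669, 308297)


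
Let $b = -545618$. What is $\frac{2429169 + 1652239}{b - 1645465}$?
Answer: $- \frac{4081408}{2191083} \approx -1.8627$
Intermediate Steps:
$\frac{2429169 + 1652239}{b - 1645465} = \frac{2429169 + 1652239}{-545618 - 1645465} = \frac{4081408}{-2191083} = 4081408 \left(- \frac{1}{2191083}\right) = - \frac{4081408}{2191083}$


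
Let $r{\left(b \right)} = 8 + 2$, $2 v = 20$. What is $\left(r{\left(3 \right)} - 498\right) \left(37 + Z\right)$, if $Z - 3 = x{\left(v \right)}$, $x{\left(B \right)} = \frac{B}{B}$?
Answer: $-20008$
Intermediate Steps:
$v = 10$ ($v = \frac{1}{2} \cdot 20 = 10$)
$r{\left(b \right)} = 10$
$x{\left(B \right)} = 1$
$Z = 4$ ($Z = 3 + 1 = 4$)
$\left(r{\left(3 \right)} - 498\right) \left(37 + Z\right) = \left(10 - 498\right) \left(37 + 4\right) = \left(-488\right) 41 = -20008$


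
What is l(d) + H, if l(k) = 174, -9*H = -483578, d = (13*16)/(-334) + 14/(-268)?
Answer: 485144/9 ≈ 53905.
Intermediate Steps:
d = -15105/22378 (d = 208*(-1/334) + 14*(-1/268) = -104/167 - 7/134 = -15105/22378 ≈ -0.67499)
H = 483578/9 (H = -1/9*(-483578) = 483578/9 ≈ 53731.)
l(d) + H = 174 + 483578/9 = 485144/9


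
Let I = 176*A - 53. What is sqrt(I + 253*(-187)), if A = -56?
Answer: 2*I*sqrt(14305) ≈ 239.21*I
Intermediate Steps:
I = -9909 (I = 176*(-56) - 53 = -9856 - 53 = -9909)
sqrt(I + 253*(-187)) = sqrt(-9909 + 253*(-187)) = sqrt(-9909 - 47311) = sqrt(-57220) = 2*I*sqrt(14305)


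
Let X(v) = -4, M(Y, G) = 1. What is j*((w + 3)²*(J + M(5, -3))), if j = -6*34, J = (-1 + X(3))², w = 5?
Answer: -339456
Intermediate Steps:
J = 25 (J = (-1 - 4)² = (-5)² = 25)
j = -204
j*((w + 3)²*(J + M(5, -3))) = -204*(5 + 3)²*(25 + 1) = -204*8²*26 = -13056*26 = -204*1664 = -339456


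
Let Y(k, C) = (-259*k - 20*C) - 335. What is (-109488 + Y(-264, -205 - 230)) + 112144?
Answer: 79397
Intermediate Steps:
Y(k, C) = -335 - 259*k - 20*C
(-109488 + Y(-264, -205 - 230)) + 112144 = (-109488 + (-335 - 259*(-264) - 20*(-205 - 230))) + 112144 = (-109488 + (-335 + 68376 - 20*(-435))) + 112144 = (-109488 + (-335 + 68376 + 8700)) + 112144 = (-109488 + 76741) + 112144 = -32747 + 112144 = 79397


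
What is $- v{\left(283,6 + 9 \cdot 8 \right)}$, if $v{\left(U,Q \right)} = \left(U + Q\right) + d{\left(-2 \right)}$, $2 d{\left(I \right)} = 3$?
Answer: $- \frac{725}{2} \approx -362.5$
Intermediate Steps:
$d{\left(I \right)} = \frac{3}{2}$ ($d{\left(I \right)} = \frac{1}{2} \cdot 3 = \frac{3}{2}$)
$v{\left(U,Q \right)} = \frac{3}{2} + Q + U$ ($v{\left(U,Q \right)} = \left(U + Q\right) + \frac{3}{2} = \left(Q + U\right) + \frac{3}{2} = \frac{3}{2} + Q + U$)
$- v{\left(283,6 + 9 \cdot 8 \right)} = - (\frac{3}{2} + \left(6 + 9 \cdot 8\right) + 283) = - (\frac{3}{2} + \left(6 + 72\right) + 283) = - (\frac{3}{2} + 78 + 283) = \left(-1\right) \frac{725}{2} = - \frac{725}{2}$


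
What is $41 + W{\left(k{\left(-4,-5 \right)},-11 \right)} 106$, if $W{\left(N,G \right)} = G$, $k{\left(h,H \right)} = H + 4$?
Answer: $-1125$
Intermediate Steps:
$k{\left(h,H \right)} = 4 + H$
$41 + W{\left(k{\left(-4,-5 \right)},-11 \right)} 106 = 41 - 1166 = -1125$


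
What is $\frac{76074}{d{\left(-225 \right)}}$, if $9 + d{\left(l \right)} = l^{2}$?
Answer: $\frac{12679}{8436} \approx 1.503$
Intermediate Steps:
$d{\left(l \right)} = -9 + l^{2}$
$\frac{76074}{d{\left(-225 \right)}} = \frac{76074}{-9 + \left(-225\right)^{2}} = \frac{76074}{-9 + 50625} = \frac{76074}{50616} = 76074 \cdot \frac{1}{50616} = \frac{12679}{8436}$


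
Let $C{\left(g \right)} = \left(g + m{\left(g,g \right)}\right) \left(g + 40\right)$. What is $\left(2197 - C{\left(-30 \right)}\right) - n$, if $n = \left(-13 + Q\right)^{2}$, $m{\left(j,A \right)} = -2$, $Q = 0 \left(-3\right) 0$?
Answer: $2348$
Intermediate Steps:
$Q = 0$ ($Q = 0 \cdot 0 = 0$)
$C{\left(g \right)} = \left(-2 + g\right) \left(40 + g\right)$ ($C{\left(g \right)} = \left(g - 2\right) \left(g + 40\right) = \left(-2 + g\right) \left(40 + g\right)$)
$n = 169$ ($n = \left(-13 + 0\right)^{2} = \left(-13\right)^{2} = 169$)
$\left(2197 - C{\left(-30 \right)}\right) - n = \left(2197 - \left(-80 + \left(-30\right)^{2} + 38 \left(-30\right)\right)\right) - 169 = \left(2197 - \left(-80 + 900 - 1140\right)\right) - 169 = \left(2197 - -320\right) - 169 = \left(2197 + 320\right) - 169 = 2517 - 169 = 2348$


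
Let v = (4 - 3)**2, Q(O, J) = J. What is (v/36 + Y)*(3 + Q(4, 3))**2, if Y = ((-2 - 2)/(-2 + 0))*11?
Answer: 793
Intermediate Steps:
v = 1 (v = 1**2 = 1)
Y = 22 (Y = -4/(-2)*11 = -4*(-1/2)*11 = 2*11 = 22)
(v/36 + Y)*(3 + Q(4, 3))**2 = (1/36 + 22)*(3 + 3)**2 = (1*(1/36) + 22)*6**2 = (1/36 + 22)*36 = (793/36)*36 = 793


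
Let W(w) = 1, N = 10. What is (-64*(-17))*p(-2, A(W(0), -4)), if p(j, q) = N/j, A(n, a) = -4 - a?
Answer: -5440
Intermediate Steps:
p(j, q) = 10/j
(-64*(-17))*p(-2, A(W(0), -4)) = (-64*(-17))*(10/(-2)) = 1088*(10*(-½)) = 1088*(-5) = -5440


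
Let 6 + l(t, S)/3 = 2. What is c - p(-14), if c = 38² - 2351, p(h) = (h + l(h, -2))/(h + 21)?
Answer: -6323/7 ≈ -903.29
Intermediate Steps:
l(t, S) = -12 (l(t, S) = -18 + 3*2 = -18 + 6 = -12)
p(h) = (-12 + h)/(21 + h) (p(h) = (h - 12)/(h + 21) = (-12 + h)/(21 + h))
c = -907 (c = 1444 - 2351 = -907)
c - p(-14) = -907 - (-12 - 14)/(21 - 14) = -907 - (-26)/7 = -907 - 1*(-26/7) = -907 + 26/7 = -6323/7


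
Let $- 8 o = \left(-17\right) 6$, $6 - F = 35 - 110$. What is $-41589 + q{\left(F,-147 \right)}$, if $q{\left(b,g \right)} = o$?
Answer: $- \frac{166305}{4} \approx -41576.0$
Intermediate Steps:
$F = 81$ ($F = 6 - \left(35 - 110\right) = 6 - -75 = 6 + 75 = 81$)
$o = \frac{51}{4}$ ($o = - \frac{\left(-17\right) 6}{8} = \left(- \frac{1}{8}\right) \left(-102\right) = \frac{51}{4} \approx 12.75$)
$q{\left(b,g \right)} = \frac{51}{4}$
$-41589 + q{\left(F,-147 \right)} = -41589 + \frac{51}{4} = - \frac{166305}{4}$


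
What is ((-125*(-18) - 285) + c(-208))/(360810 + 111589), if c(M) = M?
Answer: 1757/472399 ≈ 0.0037193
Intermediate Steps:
((-125*(-18) - 285) + c(-208))/(360810 + 111589) = ((-125*(-18) - 285) - 208)/(360810 + 111589) = ((2250 - 285) - 208)/472399 = (1965 - 208)*(1/472399) = 1757*(1/472399) = 1757/472399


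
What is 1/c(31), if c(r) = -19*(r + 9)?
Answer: -1/760 ≈ -0.0013158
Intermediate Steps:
c(r) = -171 - 19*r (c(r) = -19*(9 + r) = -171 - 19*r)
1/c(31) = 1/(-171 - 19*31) = 1/(-171 - 589) = 1/(-760) = -1/760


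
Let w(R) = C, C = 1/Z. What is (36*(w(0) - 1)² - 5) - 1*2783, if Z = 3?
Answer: -2772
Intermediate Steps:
C = ⅓ (C = 1/3 = ⅓ ≈ 0.33333)
w(R) = ⅓
(36*(w(0) - 1)² - 5) - 1*2783 = (36*(⅓ - 1)² - 5) - 1*2783 = (36*(-⅔)² - 5) - 2783 = (36*(4/9) - 5) - 2783 = (16 - 5) - 2783 = 11 - 2783 = -2772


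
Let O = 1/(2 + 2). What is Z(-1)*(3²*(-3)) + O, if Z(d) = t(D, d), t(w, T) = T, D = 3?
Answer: 109/4 ≈ 27.250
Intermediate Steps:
Z(d) = d
O = ¼ (O = 1/4 = ¼ ≈ 0.25000)
Z(-1)*(3²*(-3)) + O = -3²*(-3) + ¼ = -9*(-3) + ¼ = -1*(-27) + ¼ = 27 + ¼ = 109/4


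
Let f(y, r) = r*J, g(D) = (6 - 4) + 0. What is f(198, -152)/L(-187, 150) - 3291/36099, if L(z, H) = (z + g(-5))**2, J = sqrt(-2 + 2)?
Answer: -1097/12033 ≈ -0.091166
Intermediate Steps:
g(D) = 2 (g(D) = 2 + 0 = 2)
J = 0 (J = sqrt(0) = 0)
L(z, H) = (2 + z)**2 (L(z, H) = (z + 2)**2 = (2 + z)**2)
f(y, r) = 0 (f(y, r) = r*0 = 0)
f(198, -152)/L(-187, 150) - 3291/36099 = 0/((2 - 187)**2) - 3291/36099 = 0/((-185)**2) - 3291*1/36099 = 0/34225 - 1097/12033 = 0*(1/34225) - 1097/12033 = 0 - 1097/12033 = -1097/12033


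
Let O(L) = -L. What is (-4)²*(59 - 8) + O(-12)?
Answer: 828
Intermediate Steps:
(-4)²*(59 - 8) + O(-12) = (-4)²*(59 - 8) - 1*(-12) = 16*51 + 12 = 816 + 12 = 828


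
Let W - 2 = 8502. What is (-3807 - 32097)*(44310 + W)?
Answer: -1896233856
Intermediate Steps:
W = 8504 (W = 2 + 8502 = 8504)
(-3807 - 32097)*(44310 + W) = (-3807 - 32097)*(44310 + 8504) = -35904*52814 = -1896233856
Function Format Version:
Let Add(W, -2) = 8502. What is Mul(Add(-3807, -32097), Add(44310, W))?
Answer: -1896233856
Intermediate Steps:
W = 8504 (W = Add(2, 8502) = 8504)
Mul(Add(-3807, -32097), Add(44310, W)) = Mul(Add(-3807, -32097), Add(44310, 8504)) = Mul(-35904, 52814) = -1896233856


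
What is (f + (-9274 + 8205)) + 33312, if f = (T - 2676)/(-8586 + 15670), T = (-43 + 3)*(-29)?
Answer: 57101974/1771 ≈ 32243.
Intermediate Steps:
T = 1160 (T = -40*(-29) = 1160)
f = -379/1771 (f = (1160 - 2676)/(-8586 + 15670) = -1516/7084 = -1516*1/7084 = -379/1771 ≈ -0.21400)
(f + (-9274 + 8205)) + 33312 = (-379/1771 + (-9274 + 8205)) + 33312 = (-379/1771 - 1069) + 33312 = -1893578/1771 + 33312 = 57101974/1771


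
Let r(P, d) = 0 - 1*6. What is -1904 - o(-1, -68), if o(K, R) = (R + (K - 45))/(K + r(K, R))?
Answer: -13442/7 ≈ -1920.3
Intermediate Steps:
r(P, d) = -6 (r(P, d) = 0 - 6 = -6)
o(K, R) = (-45 + K + R)/(-6 + K) (o(K, R) = (R + (K - 45))/(K - 6) = (R + (-45 + K))/(-6 + K) = (-45 + K + R)/(-6 + K))
-1904 - o(-1, -68) = -1904 - (-45 - 1 - 68)/(-6 - 1) = -1904 - (-114)/(-7) = -1904 - (-1)*(-114)/7 = -1904 - 1*114/7 = -1904 - 114/7 = -13442/7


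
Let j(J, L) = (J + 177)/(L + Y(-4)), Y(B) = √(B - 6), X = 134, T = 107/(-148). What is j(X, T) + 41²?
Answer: 382527013/230489 - 6812144*I*√10/230489 ≈ 1659.6 - 93.462*I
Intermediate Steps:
T = -107/148 (T = 107*(-1/148) = -107/148 ≈ -0.72297)
Y(B) = √(-6 + B)
j(J, L) = (177 + J)/(L + I*√10) (j(J, L) = (J + 177)/(L + √(-6 - 4)) = (177 + J)/(L + √(-10)) = (177 + J)/(L + I*√10))
j(X, T) + 41² = (177 + 134)/(-107/148 + I*√10) + 41² = 311/(-107/148 + I*√10) + 1681 = 1681 + 311/(-107/148 + I*√10)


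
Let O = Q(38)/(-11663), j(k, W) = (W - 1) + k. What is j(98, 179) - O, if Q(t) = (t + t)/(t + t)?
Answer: 3218989/11663 ≈ 276.00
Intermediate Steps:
j(k, W) = -1 + W + k (j(k, W) = (-1 + W) + k = -1 + W + k)
Q(t) = 1 (Q(t) = (2*t)/((2*t)) = (2*t)*(1/(2*t)) = 1)
O = -1/11663 (O = 1/(-11663) = 1*(-1/11663) = -1/11663 ≈ -8.5741e-5)
j(98, 179) - O = (-1 + 179 + 98) - 1*(-1/11663) = 276 + 1/11663 = 3218989/11663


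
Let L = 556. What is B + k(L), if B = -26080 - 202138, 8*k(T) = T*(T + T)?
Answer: -150934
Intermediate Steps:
k(T) = T**2/4 (k(T) = (T*(T + T))/8 = (T*(2*T))/8 = (2*T**2)/8 = T**2/4)
B = -228218
B + k(L) = -228218 + (1/4)*556**2 = -228218 + (1/4)*309136 = -228218 + 77284 = -150934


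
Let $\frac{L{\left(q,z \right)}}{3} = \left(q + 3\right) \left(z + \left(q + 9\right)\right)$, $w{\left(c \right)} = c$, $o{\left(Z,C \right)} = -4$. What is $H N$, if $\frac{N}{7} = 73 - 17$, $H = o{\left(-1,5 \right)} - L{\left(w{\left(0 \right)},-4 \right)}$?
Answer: $-19208$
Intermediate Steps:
$L{\left(q,z \right)} = 3 \left(3 + q\right) \left(9 + q + z\right)$ ($L{\left(q,z \right)} = 3 \left(q + 3\right) \left(z + \left(q + 9\right)\right) = 3 \left(3 + q\right) \left(z + \left(9 + q\right)\right) = 3 \left(3 + q\right) \left(9 + q + z\right)$)
$H = -49$ ($H = -4 - \left(81 + 3 \cdot 0^{2} + 9 \left(-4\right) + 36 \cdot 0 + 3 \cdot 0 \left(-4\right)\right) = -4 - \left(81 + 3 \cdot 0 - 36 + 0 + 0\right) = -4 - \left(81 + 0 - 36 + 0 + 0\right) = -4 - 45 = -49$)
$N = 392$ ($N = 7 \left(73 - 17\right) = 7 \cdot 56 = 392$)
$H N = \left(-49\right) 392 = -19208$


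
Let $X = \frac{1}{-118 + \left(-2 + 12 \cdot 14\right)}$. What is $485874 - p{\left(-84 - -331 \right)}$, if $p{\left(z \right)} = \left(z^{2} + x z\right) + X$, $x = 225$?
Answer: $\frac{17725919}{48} \approx 3.6929 \cdot 10^{5}$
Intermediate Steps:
$X = \frac{1}{48}$ ($X = \frac{1}{-118 + \left(-2 + 168\right)} = \frac{1}{-118 + 166} = \frac{1}{48} \approx 0.020833$)
$p{\left(z \right)} = \frac{1}{48} + z^{2} + 225 z$ ($p{\left(z \right)} = \left(z^{2} + 225 z\right) + \frac{1}{48} = \frac{1}{48} + z^{2} + 225 z$)
$485874 - p{\left(-84 - -331 \right)} = 485874 - \left(\frac{1}{48} + \left(-84 - -331\right)^{2} + 225 \left(-84 - -331\right)\right) = 485874 - \left(\frac{1}{48} + \left(-84 + 331\right)^{2} + 225 \left(-84 + 331\right)\right) = 485874 - \left(\frac{1}{48} + 247^{2} + 225 \cdot 247\right) = 485874 - \left(\frac{1}{48} + 61009 + 55575\right) = 485874 - \frac{5596033}{48} = \frac{17725919}{48}$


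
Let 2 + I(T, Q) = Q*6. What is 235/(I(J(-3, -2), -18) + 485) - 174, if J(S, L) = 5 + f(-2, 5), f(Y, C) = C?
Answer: -13003/75 ≈ -173.37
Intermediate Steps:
J(S, L) = 10 (J(S, L) = 5 + 5 = 10)
I(T, Q) = -2 + 6*Q (I(T, Q) = -2 + Q*6 = -2 + 6*Q)
235/(I(J(-3, -2), -18) + 485) - 174 = 235/((-2 + 6*(-18)) + 485) - 174 = 235/((-2 - 108) + 485) - 174 = 235/(-110 + 485) - 174 = 235/375 - 174 = 235*(1/375) - 174 = 47/75 - 174 = -13003/75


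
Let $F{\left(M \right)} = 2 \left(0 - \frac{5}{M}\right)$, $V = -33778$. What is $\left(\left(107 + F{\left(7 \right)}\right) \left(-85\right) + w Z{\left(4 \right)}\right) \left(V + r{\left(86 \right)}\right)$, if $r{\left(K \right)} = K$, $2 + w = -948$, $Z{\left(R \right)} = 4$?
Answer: $\frac{3012570180}{7} \approx 4.3037 \cdot 10^{8}$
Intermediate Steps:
$F{\left(M \right)} = - \frac{10}{M}$ ($F{\left(M \right)} = 2 \left(- \frac{5}{M}\right) = - \frac{10}{M}$)
$w = -950$ ($w = -2 - 948 = -950$)
$\left(\left(107 + F{\left(7 \right)}\right) \left(-85\right) + w Z{\left(4 \right)}\right) \left(V + r{\left(86 \right)}\right) = \left(\left(107 - \frac{10}{7}\right) \left(-85\right) - 3800\right) \left(-33778 + 86\right) = \left(\left(107 - \frac{10}{7}\right) \left(-85\right) - 3800\right) \left(-33692\right) = \left(\frac{739}{7} \left(-85\right) - 3800\right) \left(-33692\right) = \left(- \frac{62815}{7} - 3800\right) \left(-33692\right) = \left(- \frac{89415}{7}\right) \left(-33692\right) = \frac{3012570180}{7}$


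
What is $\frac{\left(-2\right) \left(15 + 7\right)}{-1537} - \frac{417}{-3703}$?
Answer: $\frac{803861}{5691511} \approx 0.14124$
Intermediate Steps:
$\frac{\left(-2\right) \left(15 + 7\right)}{-1537} - \frac{417}{-3703} = \left(-2\right) 22 \left(- \frac{1}{1537}\right) - - \frac{417}{3703} = \left(-44\right) \left(- \frac{1}{1537}\right) + \frac{417}{3703} = \frac{44}{1537} + \frac{417}{3703} = \frac{803861}{5691511}$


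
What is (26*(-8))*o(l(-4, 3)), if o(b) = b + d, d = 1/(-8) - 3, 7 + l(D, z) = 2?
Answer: 1690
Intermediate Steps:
l(D, z) = -5 (l(D, z) = -7 + 2 = -5)
d = -25/8 (d = -1/8 - 3 = -25/8 ≈ -3.1250)
o(b) = -25/8 + b (o(b) = b - 25/8 = -25/8 + b)
(26*(-8))*o(l(-4, 3)) = (26*(-8))*(-25/8 - 5) = -208*(-65/8) = 1690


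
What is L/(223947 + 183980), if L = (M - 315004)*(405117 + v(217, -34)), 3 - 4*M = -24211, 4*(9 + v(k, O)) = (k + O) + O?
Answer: -1001358620481/3263416 ≈ -3.0684e+5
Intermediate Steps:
v(k, O) = -9 + O/2 + k/4 (v(k, O) = -9 + ((k + O) + O)/4 = -9 + ((O + k) + O)/4 = -9 + (k + 2*O)/4 = -9 + (O/2 + k/4) = -9 + O/2 + k/4)
M = 12107/2 (M = ¾ - ¼*(-24211) = ¾ + 24211/4 = 12107/2 ≈ 6053.5)
L = -1001358620481/8 (L = (12107/2 - 315004)*(405117 + (-9 + (½)*(-34) + (¼)*217)) = -617901*(405117 + (-9 - 17 + 217/4))/2 = -617901*(405117 + 113/4)/2 = -617901/2*1620581/4 = -1001358620481/8 ≈ -1.2517e+11)
L/(223947 + 183980) = -1001358620481/(8*(223947 + 183980)) = -1001358620481/8/407927 = -1001358620481/8*1/407927 = -1001358620481/3263416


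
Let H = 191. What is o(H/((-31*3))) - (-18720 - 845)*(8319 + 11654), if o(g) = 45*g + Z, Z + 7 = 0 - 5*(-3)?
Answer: 12113921478/31 ≈ 3.9077e+8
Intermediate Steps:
Z = 8 (Z = -7 + (0 - 5*(-3)) = -7 + (0 + 15) = -7 + 15 = 8)
o(g) = 8 + 45*g (o(g) = 45*g + 8 = 8 + 45*g)
o(H/((-31*3))) - (-18720 - 845)*(8319 + 11654) = (8 + 45*(191/((-31*3)))) - (-18720 - 845)*(8319 + 11654) = (8 + 45*(191/(-93))) - (-19565)*19973 = (8 + 45*(191*(-1/93))) - 1*(-390771745) = (8 + 45*(-191/93)) + 390771745 = (8 - 2865/31) + 390771745 = -2617/31 + 390771745 = 12113921478/31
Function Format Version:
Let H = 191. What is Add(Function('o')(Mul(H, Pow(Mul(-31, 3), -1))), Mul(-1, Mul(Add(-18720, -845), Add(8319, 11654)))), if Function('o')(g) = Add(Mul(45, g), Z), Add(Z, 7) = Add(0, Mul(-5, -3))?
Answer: Rational(12113921478, 31) ≈ 3.9077e+8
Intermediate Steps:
Z = 8 (Z = Add(-7, Add(0, Mul(-5, -3))) = Add(-7, Add(0, 15)) = Add(-7, 15) = 8)
Function('o')(g) = Add(8, Mul(45, g)) (Function('o')(g) = Add(Mul(45, g), 8) = Add(8, Mul(45, g)))
Add(Function('o')(Mul(H, Pow(Mul(-31, 3), -1))), Mul(-1, Mul(Add(-18720, -845), Add(8319, 11654)))) = Add(Add(8, Mul(45, Mul(191, Pow(Mul(-31, 3), -1)))), Mul(-1, Mul(Add(-18720, -845), Add(8319, 11654)))) = Add(Add(8, Mul(45, Mul(191, Pow(-93, -1)))), Mul(-1, Mul(-19565, 19973))) = Add(Add(8, Mul(45, Mul(191, Rational(-1, 93)))), Mul(-1, -390771745)) = Add(Add(8, Mul(45, Rational(-191, 93))), 390771745) = Add(Add(8, Rational(-2865, 31)), 390771745) = Add(Rational(-2617, 31), 390771745) = Rational(12113921478, 31)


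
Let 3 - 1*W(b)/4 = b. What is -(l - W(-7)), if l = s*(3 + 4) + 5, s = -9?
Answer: 98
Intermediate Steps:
W(b) = 12 - 4*b
l = -58 (l = -9*(3 + 4) + 5 = -9*7 + 5 = -63 + 5 = -58)
-(l - W(-7)) = -(-58 - (12 - 4*(-7))) = -(-58 - (12 + 28)) = -(-58 - 1*40) = -(-58 - 40) = -1*(-98) = 98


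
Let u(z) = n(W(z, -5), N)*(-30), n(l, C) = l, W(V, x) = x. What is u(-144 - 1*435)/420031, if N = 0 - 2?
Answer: 150/420031 ≈ 0.00035712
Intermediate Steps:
N = -2
u(z) = 150 (u(z) = -5*(-30) = 150)
u(-144 - 1*435)/420031 = 150/420031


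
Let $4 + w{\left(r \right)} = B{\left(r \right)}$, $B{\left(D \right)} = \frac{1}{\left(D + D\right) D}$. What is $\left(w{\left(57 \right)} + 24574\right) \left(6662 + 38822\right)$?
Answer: $\frac{3630893590862}{3249} \approx 1.1175 \cdot 10^{9}$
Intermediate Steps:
$B{\left(D \right)} = \frac{1}{2 D^{2}}$ ($B{\left(D \right)} = \frac{1}{2 D D} = \frac{\frac{1}{2} \frac{1}{D}}{D} = \frac{1}{2 D^{2}}$)
$w{\left(r \right)} = -4 + \frac{1}{2 r^{2}}$
$\left(w{\left(57 \right)} + 24574\right) \left(6662 + 38822\right) = \left(\left(-4 + \frac{1}{2 \cdot 3249}\right) + 24574\right) \left(6662 + 38822\right) = \left(\left(-4 + \frac{1}{2} \cdot \frac{1}{3249}\right) + 24574\right) 45484 = \left(\left(-4 + \frac{1}{6498}\right) + 24574\right) 45484 = \left(- \frac{25991}{6498} + 24574\right) 45484 = \frac{159655861}{6498} \cdot 45484 = \frac{3630893590862}{3249}$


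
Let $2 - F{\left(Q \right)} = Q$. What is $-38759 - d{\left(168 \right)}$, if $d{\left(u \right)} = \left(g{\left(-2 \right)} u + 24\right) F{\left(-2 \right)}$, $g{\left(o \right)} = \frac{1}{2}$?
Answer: $-39191$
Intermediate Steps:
$g{\left(o \right)} = \frac{1}{2}$
$F{\left(Q \right)} = 2 - Q$
$d{\left(u \right)} = 96 + 2 u$ ($d{\left(u \right)} = \left(\frac{u}{2} + 24\right) \left(2 - -2\right) = \left(24 + \frac{u}{2}\right) \left(2 + 2\right) = \left(24 + \frac{u}{2}\right) 4 = 96 + 2 u$)
$-38759 - d{\left(168 \right)} = -38759 - \left(96 + 2 \cdot 168\right) = -38759 - \left(96 + 336\right) = -38759 - 432 = -39191$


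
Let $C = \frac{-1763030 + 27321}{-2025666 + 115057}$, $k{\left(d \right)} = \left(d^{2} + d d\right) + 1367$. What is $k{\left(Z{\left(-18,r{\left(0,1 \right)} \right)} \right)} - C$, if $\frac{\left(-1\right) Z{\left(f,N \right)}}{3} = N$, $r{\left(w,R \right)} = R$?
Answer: $\frac{2644457756}{1910609} \approx 1384.1$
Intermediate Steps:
$Z{\left(f,N \right)} = - 3 N$
$k{\left(d \right)} = 1367 + 2 d^{2}$ ($k{\left(d \right)} = \left(d^{2} + d^{2}\right) + 1367 = 2 d^{2} + 1367 = 1367 + 2 d^{2}$)
$C = \frac{1735709}{1910609}$ ($C = - \frac{1735709}{-1910609} = \left(-1735709\right) \left(- \frac{1}{1910609}\right) = \frac{1735709}{1910609} \approx 0.90846$)
$k{\left(Z{\left(-18,r{\left(0,1 \right)} \right)} \right)} - C = \left(1367 + 2 \left(\left(-3\right) 1\right)^{2}\right) - \frac{1735709}{1910609} = \left(1367 + 2 \left(-3\right)^{2}\right) - \frac{1735709}{1910609} = \left(1367 + 2 \cdot 9\right) - \frac{1735709}{1910609} = \left(1367 + 18\right) - \frac{1735709}{1910609} = 1385 - \frac{1735709}{1910609} = \frac{2644457756}{1910609}$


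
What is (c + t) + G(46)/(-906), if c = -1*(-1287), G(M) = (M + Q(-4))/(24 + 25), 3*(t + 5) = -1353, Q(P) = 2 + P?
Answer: 18445685/22197 ≈ 831.00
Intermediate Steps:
t = -456 (t = -5 + (1/3)*(-1353) = -5 - 451 = -456)
G(M) = -2/49 + M/49 (G(M) = (M + (2 - 4))/(24 + 25) = (M - 2)/49 = (-2 + M)*(1/49) = -2/49 + M/49)
c = 1287
(c + t) + G(46)/(-906) = (1287 - 456) + (-2/49 + (1/49)*46)/(-906) = 831 + (-2/49 + 46/49)*(-1/906) = 831 + (44/49)*(-1/906) = 831 - 22/22197 = 18445685/22197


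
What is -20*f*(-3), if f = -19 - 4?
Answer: -1380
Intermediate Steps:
f = -23
-20*f*(-3) = -20*(-23)*(-3) = 460*(-3) = -1380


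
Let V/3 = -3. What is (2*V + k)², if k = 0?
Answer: 324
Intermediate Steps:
V = -9 (V = 3*(-3) = -9)
(2*V + k)² = (2*(-9) + 0)² = (-18 + 0)² = (-18)² = 324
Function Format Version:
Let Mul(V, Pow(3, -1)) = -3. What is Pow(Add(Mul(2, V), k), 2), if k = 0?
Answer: 324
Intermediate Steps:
V = -9 (V = Mul(3, -3) = -9)
Pow(Add(Mul(2, V), k), 2) = Pow(Add(Mul(2, -9), 0), 2) = Pow(Add(-18, 0), 2) = Pow(-18, 2) = 324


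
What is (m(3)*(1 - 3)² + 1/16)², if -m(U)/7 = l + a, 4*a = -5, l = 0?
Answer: 314721/256 ≈ 1229.4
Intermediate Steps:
a = -5/4 (a = (¼)*(-5) = -5/4 ≈ -1.2500)
m(U) = 35/4 (m(U) = -7*(0 - 5/4) = -7*(-5/4) = 35/4)
(m(3)*(1 - 3)² + 1/16)² = (35*(1 - 3)²/4 + 1/16)² = ((35/4)*(-2)² + 1/16)² = ((35/4)*4 + 1/16)² = (35 + 1/16)² = (561/16)² = 314721/256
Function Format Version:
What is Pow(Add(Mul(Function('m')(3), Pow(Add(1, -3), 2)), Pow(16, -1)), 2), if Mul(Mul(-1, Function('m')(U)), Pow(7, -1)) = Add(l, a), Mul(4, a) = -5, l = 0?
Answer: Rational(314721, 256) ≈ 1229.4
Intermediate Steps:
a = Rational(-5, 4) (a = Mul(Rational(1, 4), -5) = Rational(-5, 4) ≈ -1.2500)
Function('m')(U) = Rational(35, 4) (Function('m')(U) = Mul(-7, Add(0, Rational(-5, 4))) = Mul(-7, Rational(-5, 4)) = Rational(35, 4))
Pow(Add(Mul(Function('m')(3), Pow(Add(1, -3), 2)), Pow(16, -1)), 2) = Pow(Add(Mul(Rational(35, 4), Pow(Add(1, -3), 2)), Pow(16, -1)), 2) = Pow(Add(Mul(Rational(35, 4), Pow(-2, 2)), Rational(1, 16)), 2) = Pow(Add(Mul(Rational(35, 4), 4), Rational(1, 16)), 2) = Pow(Add(35, Rational(1, 16)), 2) = Pow(Rational(561, 16), 2) = Rational(314721, 256)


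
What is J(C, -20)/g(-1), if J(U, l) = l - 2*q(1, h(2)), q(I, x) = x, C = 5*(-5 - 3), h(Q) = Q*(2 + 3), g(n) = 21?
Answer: -40/21 ≈ -1.9048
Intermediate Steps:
h(Q) = 5*Q (h(Q) = Q*5 = 5*Q)
C = -40 (C = 5*(-8) = -40)
J(U, l) = -20 + l (J(U, l) = l - 10*2 = l - 2*10 = l - 20 = -20 + l)
J(C, -20)/g(-1) = (-20 - 20)/21 = -40*1/21 = -40/21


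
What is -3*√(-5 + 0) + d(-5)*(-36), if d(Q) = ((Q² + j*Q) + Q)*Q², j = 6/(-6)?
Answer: -22500 - 3*I*√5 ≈ -22500.0 - 6.7082*I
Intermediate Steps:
j = -1 (j = 6*(-⅙) = -1)
d(Q) = Q⁴ (d(Q) = ((Q² - Q) + Q)*Q² = Q²*Q² = Q⁴)
-3*√(-5 + 0) + d(-5)*(-36) = -3*√(-5 + 0) + (-5)⁴*(-36) = -3*I*√5 + 625*(-36) = -3*I*√5 - 22500 = -22500 - 3*I*√5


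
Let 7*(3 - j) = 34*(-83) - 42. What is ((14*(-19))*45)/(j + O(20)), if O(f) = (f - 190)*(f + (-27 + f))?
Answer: 5586/839 ≈ 6.6579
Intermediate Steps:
O(f) = (-190 + f)*(-27 + 2*f)
j = 2885/7 (j = 3 - (34*(-83) - 42)/7 = 3 - (-2822 - 42)/7 = 3 - 1/7*(-2864) = 3 + 2864/7 = 2885/7 ≈ 412.14)
((14*(-19))*45)/(j + O(20)) = ((14*(-19))*45)/(2885/7 + (5130 - 407*20 + 2*20**2)) = (-266*45)/(2885/7 + (5130 - 8140 + 2*400)) = -11970/(2885/7 + (5130 - 8140 + 800)) = -11970/(2885/7 - 2210) = -11970/(-12585/7) = -11970*(-7/12585) = 5586/839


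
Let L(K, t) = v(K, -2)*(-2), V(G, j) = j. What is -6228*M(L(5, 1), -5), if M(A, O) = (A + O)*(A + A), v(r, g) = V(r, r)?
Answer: -1868400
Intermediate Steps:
v(r, g) = r
L(K, t) = -2*K (L(K, t) = K*(-2) = -2*K)
M(A, O) = 2*A*(A + O) (M(A, O) = (A + O)*(2*A) = 2*A*(A + O))
-6228*M(L(5, 1), -5) = -12456*(-2*5)*(-2*5 - 5) = -12456*(-10)*(-10 - 5) = -12456*(-10)*(-15) = -6228*300 = -1868400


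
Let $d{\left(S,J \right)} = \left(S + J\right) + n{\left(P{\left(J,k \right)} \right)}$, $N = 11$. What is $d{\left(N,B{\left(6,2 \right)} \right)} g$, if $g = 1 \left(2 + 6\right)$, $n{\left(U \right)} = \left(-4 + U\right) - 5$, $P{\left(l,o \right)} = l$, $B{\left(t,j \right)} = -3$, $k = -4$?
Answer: $-32$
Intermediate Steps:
$n{\left(U \right)} = -9 + U$
$d{\left(S,J \right)} = -9 + S + 2 J$ ($d{\left(S,J \right)} = \left(S + J\right) + \left(-9 + J\right) = \left(J + S\right) + \left(-9 + J\right) = -9 + S + 2 J$)
$g = 8$ ($g = 1 \cdot 8 = 8$)
$d{\left(N,B{\left(6,2 \right)} \right)} g = \left(-9 + 11 + 2 \left(-3\right)\right) 8 = \left(-9 + 11 - 6\right) 8 = \left(-4\right) 8 = -32$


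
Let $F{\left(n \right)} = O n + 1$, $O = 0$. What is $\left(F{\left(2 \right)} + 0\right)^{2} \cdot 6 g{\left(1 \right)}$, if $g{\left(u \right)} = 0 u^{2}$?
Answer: $0$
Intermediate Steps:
$F{\left(n \right)} = 1$ ($F{\left(n \right)} = 0 n + 1 = 0 + 1 = 1$)
$g{\left(u \right)} = 0$
$\left(F{\left(2 \right)} + 0\right)^{2} \cdot 6 g{\left(1 \right)} = \left(1 + 0\right)^{2} \cdot 6 \cdot 0 = 1^{2} \cdot 6 \cdot 0 = 1 \cdot 6 \cdot 0 = 6 \cdot 0 = 0$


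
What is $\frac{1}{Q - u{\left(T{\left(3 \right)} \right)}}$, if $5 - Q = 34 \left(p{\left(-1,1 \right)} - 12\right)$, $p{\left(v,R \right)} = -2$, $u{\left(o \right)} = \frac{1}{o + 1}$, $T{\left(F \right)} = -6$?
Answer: $\frac{5}{2406} \approx 0.0020781$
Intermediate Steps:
$u{\left(o \right)} = \frac{1}{1 + o}$
$Q = 481$ ($Q = 5 - 34 \left(-2 - 12\right) = 5 - 34 \left(-14\right) = 5 - -476 = 5 + 476 = 481$)
$\frac{1}{Q - u{\left(T{\left(3 \right)} \right)}} = \frac{1}{481 - \frac{1}{1 - 6}} = \frac{1}{481 - \frac{1}{-5}} = \frac{1}{481 - - \frac{1}{5}} = \frac{1}{481 + \frac{1}{5}} = \frac{1}{\frac{2406}{5}} = \frac{5}{2406}$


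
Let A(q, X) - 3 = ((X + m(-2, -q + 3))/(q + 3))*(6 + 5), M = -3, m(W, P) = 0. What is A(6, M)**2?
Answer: 4/9 ≈ 0.44444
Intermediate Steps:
A(q, X) = 3 + 11*X/(3 + q) (A(q, X) = 3 + ((X + 0)/(q + 3))*(6 + 5) = 3 + (X/(3 + q))*11 = 3 + 11*X/(3 + q))
A(6, M)**2 = ((9 + 3*6 + 11*(-3))/(3 + 6))**2 = ((9 + 18 - 33)/9)**2 = ((1/9)*(-6))**2 = (-2/3)**2 = 4/9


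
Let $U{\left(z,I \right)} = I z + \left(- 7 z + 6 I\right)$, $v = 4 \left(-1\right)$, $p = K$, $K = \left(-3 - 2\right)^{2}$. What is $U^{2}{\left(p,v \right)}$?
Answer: $89401$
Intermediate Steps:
$K = 25$ ($K = \left(-5\right)^{2} = 25$)
$p = 25$
$v = -4$
$U{\left(z,I \right)} = - 7 z + 6 I + I z$
$U^{2}{\left(p,v \right)} = \left(\left(-7\right) 25 + 6 \left(-4\right) - 100\right)^{2} = \left(-175 - 24 - 100\right)^{2} = \left(-299\right)^{2} = 89401$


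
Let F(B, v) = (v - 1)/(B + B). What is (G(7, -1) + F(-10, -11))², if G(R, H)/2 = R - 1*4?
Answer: 1089/25 ≈ 43.560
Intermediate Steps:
G(R, H) = -8 + 2*R (G(R, H) = 2*(R - 1*4) = 2*(R - 4) = 2*(-4 + R) = -8 + 2*R)
F(B, v) = (-1 + v)/(2*B) (F(B, v) = (-1 + v)/((2*B)) = (-1 + v)*(1/(2*B)) = (-1 + v)/(2*B))
(G(7, -1) + F(-10, -11))² = ((-8 + 2*7) + (½)*(-1 - 11)/(-10))² = ((-8 + 14) + (½)*(-⅒)*(-12))² = (6 + ⅗)² = (33/5)² = 1089/25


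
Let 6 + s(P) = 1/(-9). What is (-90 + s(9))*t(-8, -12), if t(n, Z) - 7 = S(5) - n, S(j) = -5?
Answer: -8650/9 ≈ -961.11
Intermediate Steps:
s(P) = -55/9 (s(P) = -6 + 1/(-9) = -6 - ⅑ = -55/9)
t(n, Z) = 2 - n (t(n, Z) = 7 + (-5 - n) = 2 - n)
(-90 + s(9))*t(-8, -12) = (-90 - 55/9)*(2 - 1*(-8)) = -865*(2 + 8)/9 = -865/9*10 = -8650/9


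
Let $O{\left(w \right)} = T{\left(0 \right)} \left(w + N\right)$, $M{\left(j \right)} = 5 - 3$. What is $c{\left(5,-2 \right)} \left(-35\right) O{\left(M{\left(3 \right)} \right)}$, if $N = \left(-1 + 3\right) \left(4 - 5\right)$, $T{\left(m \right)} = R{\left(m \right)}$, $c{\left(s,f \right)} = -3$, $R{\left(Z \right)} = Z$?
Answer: $0$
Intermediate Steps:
$M{\left(j \right)} = 2$ ($M{\left(j \right)} = 5 - 3 = 2$)
$T{\left(m \right)} = m$
$N = -2$ ($N = 2 \left(-1\right) = -2$)
$O{\left(w \right)} = 0$ ($O{\left(w \right)} = 0 \left(w - 2\right) = 0 \left(-2 + w\right) = 0$)
$c{\left(5,-2 \right)} \left(-35\right) O{\left(M{\left(3 \right)} \right)} = \left(-3\right) \left(-35\right) 0 = 105 \cdot 0 = 0$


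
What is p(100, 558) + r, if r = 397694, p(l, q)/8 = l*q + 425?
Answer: 847494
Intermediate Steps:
p(l, q) = 3400 + 8*l*q (p(l, q) = 8*(l*q + 425) = 8*(425 + l*q) = 3400 + 8*l*q)
p(100, 558) + r = (3400 + 8*100*558) + 397694 = (3400 + 446400) + 397694 = 449800 + 397694 = 847494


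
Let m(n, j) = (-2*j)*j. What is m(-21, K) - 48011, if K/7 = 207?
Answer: -4247213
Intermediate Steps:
K = 1449 (K = 7*207 = 1449)
m(n, j) = -2*j²
m(-21, K) - 48011 = -2*1449² - 48011 = -2*2099601 - 48011 = -4199202 - 48011 = -4247213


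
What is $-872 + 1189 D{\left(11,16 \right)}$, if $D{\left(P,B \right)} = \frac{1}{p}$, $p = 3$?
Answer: $- \frac{1427}{3} \approx -475.67$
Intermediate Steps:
$D{\left(P,B \right)} = \frac{1}{3}$
$-872 + 1189 D{\left(11,16 \right)} = -872 + 1189 \cdot \frac{1}{3} = -872 + \frac{1189}{3} = - \frac{1427}{3}$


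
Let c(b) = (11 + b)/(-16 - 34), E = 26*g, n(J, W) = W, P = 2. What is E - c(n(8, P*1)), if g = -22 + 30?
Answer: 10413/50 ≈ 208.26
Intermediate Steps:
g = 8
E = 208 (E = 26*8 = 208)
c(b) = -11/50 - b/50 (c(b) = (11 + b)/(-50) = (11 + b)*(-1/50) = -11/50 - b/50)
E - c(n(8, P*1)) = 208 - (-11/50 - 1/25) = 208 - 1*(-13/50) = 208 + 13/50 = 10413/50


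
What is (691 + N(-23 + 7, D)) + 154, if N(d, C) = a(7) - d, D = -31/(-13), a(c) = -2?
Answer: 859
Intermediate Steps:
D = 31/13 (D = -31*(-1/13) = 31/13 ≈ 2.3846)
N(d, C) = -2 - d
(691 + N(-23 + 7, D)) + 154 = (691 + (-2 - (-23 + 7))) + 154 = (691 + (-2 - 1*(-16))) + 154 = (691 + (-2 + 16)) + 154 = (691 + 14) + 154 = 705 + 154 = 859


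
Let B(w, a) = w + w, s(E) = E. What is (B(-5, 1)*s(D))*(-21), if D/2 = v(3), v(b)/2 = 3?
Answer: 2520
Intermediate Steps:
v(b) = 6 (v(b) = 2*3 = 6)
D = 12 (D = 2*6 = 12)
B(w, a) = 2*w
(B(-5, 1)*s(D))*(-21) = ((2*(-5))*12)*(-21) = -10*12*(-21) = -120*(-21) = 2520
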